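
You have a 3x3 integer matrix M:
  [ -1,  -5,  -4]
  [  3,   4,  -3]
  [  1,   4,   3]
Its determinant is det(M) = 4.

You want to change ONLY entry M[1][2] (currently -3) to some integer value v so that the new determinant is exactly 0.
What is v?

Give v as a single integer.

Answer: 1

Derivation:
det is linear in entry M[1][2]: det = old_det + (v - -3) * C_12
Cofactor C_12 = -1
Want det = 0: 4 + (v - -3) * -1 = 0
  (v - -3) = -4 / -1 = 4
  v = -3 + (4) = 1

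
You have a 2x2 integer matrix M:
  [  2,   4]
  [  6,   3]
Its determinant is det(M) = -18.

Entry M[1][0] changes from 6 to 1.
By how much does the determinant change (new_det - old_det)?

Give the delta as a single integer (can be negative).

Answer: 20

Derivation:
Cofactor C_10 = -4
Entry delta = 1 - 6 = -5
Det delta = entry_delta * cofactor = -5 * -4 = 20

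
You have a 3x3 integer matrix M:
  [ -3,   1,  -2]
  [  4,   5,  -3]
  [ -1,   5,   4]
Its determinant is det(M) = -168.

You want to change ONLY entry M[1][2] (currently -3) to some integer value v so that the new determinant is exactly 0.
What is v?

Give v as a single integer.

det is linear in entry M[1][2]: det = old_det + (v - -3) * C_12
Cofactor C_12 = 14
Want det = 0: -168 + (v - -3) * 14 = 0
  (v - -3) = 168 / 14 = 12
  v = -3 + (12) = 9

Answer: 9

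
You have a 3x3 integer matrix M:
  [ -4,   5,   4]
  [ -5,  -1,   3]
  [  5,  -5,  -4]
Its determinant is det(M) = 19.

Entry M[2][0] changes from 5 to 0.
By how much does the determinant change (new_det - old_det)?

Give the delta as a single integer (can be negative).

Cofactor C_20 = 19
Entry delta = 0 - 5 = -5
Det delta = entry_delta * cofactor = -5 * 19 = -95

Answer: -95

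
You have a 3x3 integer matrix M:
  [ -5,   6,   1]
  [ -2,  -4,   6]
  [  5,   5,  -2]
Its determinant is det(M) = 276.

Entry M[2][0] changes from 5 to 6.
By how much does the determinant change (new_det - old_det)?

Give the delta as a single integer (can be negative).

Cofactor C_20 = 40
Entry delta = 6 - 5 = 1
Det delta = entry_delta * cofactor = 1 * 40 = 40

Answer: 40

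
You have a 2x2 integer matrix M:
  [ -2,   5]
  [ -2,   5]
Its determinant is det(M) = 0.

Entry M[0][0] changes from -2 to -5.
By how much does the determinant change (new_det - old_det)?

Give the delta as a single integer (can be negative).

Cofactor C_00 = 5
Entry delta = -5 - -2 = -3
Det delta = entry_delta * cofactor = -3 * 5 = -15

Answer: -15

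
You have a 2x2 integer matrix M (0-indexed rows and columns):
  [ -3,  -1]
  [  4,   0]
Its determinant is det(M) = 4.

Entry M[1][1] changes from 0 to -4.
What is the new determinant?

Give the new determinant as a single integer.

det is linear in row 1: changing M[1][1] by delta changes det by delta * cofactor(1,1).
Cofactor C_11 = (-1)^(1+1) * minor(1,1) = -3
Entry delta = -4 - 0 = -4
Det delta = -4 * -3 = 12
New det = 4 + 12 = 16

Answer: 16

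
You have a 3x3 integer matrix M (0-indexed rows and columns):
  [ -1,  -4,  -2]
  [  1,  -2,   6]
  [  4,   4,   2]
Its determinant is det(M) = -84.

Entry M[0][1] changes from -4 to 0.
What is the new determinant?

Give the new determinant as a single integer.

Answer: 4

Derivation:
det is linear in row 0: changing M[0][1] by delta changes det by delta * cofactor(0,1).
Cofactor C_01 = (-1)^(0+1) * minor(0,1) = 22
Entry delta = 0 - -4 = 4
Det delta = 4 * 22 = 88
New det = -84 + 88 = 4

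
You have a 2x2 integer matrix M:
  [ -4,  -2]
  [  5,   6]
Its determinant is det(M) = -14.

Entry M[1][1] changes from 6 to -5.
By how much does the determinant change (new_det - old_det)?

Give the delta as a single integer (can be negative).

Answer: 44

Derivation:
Cofactor C_11 = -4
Entry delta = -5 - 6 = -11
Det delta = entry_delta * cofactor = -11 * -4 = 44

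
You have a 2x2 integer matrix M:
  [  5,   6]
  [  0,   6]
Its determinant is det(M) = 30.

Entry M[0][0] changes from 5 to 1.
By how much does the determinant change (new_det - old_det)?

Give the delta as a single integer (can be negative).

Answer: -24

Derivation:
Cofactor C_00 = 6
Entry delta = 1 - 5 = -4
Det delta = entry_delta * cofactor = -4 * 6 = -24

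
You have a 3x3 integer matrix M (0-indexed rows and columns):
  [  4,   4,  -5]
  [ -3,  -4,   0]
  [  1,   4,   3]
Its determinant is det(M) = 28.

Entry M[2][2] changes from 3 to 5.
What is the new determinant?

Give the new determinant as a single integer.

Answer: 20

Derivation:
det is linear in row 2: changing M[2][2] by delta changes det by delta * cofactor(2,2).
Cofactor C_22 = (-1)^(2+2) * minor(2,2) = -4
Entry delta = 5 - 3 = 2
Det delta = 2 * -4 = -8
New det = 28 + -8 = 20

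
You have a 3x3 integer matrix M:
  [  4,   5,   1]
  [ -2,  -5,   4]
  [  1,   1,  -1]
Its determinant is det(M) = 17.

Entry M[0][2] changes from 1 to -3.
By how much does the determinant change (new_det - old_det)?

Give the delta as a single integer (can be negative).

Cofactor C_02 = 3
Entry delta = -3 - 1 = -4
Det delta = entry_delta * cofactor = -4 * 3 = -12

Answer: -12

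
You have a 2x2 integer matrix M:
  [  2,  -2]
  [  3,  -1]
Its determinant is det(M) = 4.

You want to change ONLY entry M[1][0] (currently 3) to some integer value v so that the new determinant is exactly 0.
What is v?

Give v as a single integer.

Answer: 1

Derivation:
det is linear in entry M[1][0]: det = old_det + (v - 3) * C_10
Cofactor C_10 = 2
Want det = 0: 4 + (v - 3) * 2 = 0
  (v - 3) = -4 / 2 = -2
  v = 3 + (-2) = 1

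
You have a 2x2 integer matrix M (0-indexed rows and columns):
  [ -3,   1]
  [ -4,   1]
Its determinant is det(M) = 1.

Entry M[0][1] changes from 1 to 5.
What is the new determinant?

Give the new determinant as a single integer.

Answer: 17

Derivation:
det is linear in row 0: changing M[0][1] by delta changes det by delta * cofactor(0,1).
Cofactor C_01 = (-1)^(0+1) * minor(0,1) = 4
Entry delta = 5 - 1 = 4
Det delta = 4 * 4 = 16
New det = 1 + 16 = 17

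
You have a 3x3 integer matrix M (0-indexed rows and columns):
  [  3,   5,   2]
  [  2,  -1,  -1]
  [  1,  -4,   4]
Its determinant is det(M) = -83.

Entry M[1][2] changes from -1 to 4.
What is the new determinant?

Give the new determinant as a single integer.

det is linear in row 1: changing M[1][2] by delta changes det by delta * cofactor(1,2).
Cofactor C_12 = (-1)^(1+2) * minor(1,2) = 17
Entry delta = 4 - -1 = 5
Det delta = 5 * 17 = 85
New det = -83 + 85 = 2

Answer: 2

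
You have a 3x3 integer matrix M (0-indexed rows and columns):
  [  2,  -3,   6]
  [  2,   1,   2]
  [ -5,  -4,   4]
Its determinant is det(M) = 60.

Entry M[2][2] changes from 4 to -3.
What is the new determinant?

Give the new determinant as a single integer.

Answer: 4

Derivation:
det is linear in row 2: changing M[2][2] by delta changes det by delta * cofactor(2,2).
Cofactor C_22 = (-1)^(2+2) * minor(2,2) = 8
Entry delta = -3 - 4 = -7
Det delta = -7 * 8 = -56
New det = 60 + -56 = 4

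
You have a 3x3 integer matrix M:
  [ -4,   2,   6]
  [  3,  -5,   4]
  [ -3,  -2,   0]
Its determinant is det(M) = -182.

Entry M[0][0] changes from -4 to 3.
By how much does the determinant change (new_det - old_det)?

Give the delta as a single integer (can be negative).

Answer: 56

Derivation:
Cofactor C_00 = 8
Entry delta = 3 - -4 = 7
Det delta = entry_delta * cofactor = 7 * 8 = 56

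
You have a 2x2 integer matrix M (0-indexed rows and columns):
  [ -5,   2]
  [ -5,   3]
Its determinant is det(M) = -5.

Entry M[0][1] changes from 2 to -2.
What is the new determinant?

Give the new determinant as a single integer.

det is linear in row 0: changing M[0][1] by delta changes det by delta * cofactor(0,1).
Cofactor C_01 = (-1)^(0+1) * minor(0,1) = 5
Entry delta = -2 - 2 = -4
Det delta = -4 * 5 = -20
New det = -5 + -20 = -25

Answer: -25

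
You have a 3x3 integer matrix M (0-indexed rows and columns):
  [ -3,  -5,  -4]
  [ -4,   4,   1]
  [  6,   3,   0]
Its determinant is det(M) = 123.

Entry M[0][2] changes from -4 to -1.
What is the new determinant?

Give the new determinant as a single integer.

det is linear in row 0: changing M[0][2] by delta changes det by delta * cofactor(0,2).
Cofactor C_02 = (-1)^(0+2) * minor(0,2) = -36
Entry delta = -1 - -4 = 3
Det delta = 3 * -36 = -108
New det = 123 + -108 = 15

Answer: 15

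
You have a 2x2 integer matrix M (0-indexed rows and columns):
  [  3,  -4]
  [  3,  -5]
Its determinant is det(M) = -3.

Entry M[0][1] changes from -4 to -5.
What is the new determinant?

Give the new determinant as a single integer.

det is linear in row 0: changing M[0][1] by delta changes det by delta * cofactor(0,1).
Cofactor C_01 = (-1)^(0+1) * minor(0,1) = -3
Entry delta = -5 - -4 = -1
Det delta = -1 * -3 = 3
New det = -3 + 3 = 0

Answer: 0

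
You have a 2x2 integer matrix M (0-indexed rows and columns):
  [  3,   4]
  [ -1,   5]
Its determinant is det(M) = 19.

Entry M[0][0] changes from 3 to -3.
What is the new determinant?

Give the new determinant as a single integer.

det is linear in row 0: changing M[0][0] by delta changes det by delta * cofactor(0,0).
Cofactor C_00 = (-1)^(0+0) * minor(0,0) = 5
Entry delta = -3 - 3 = -6
Det delta = -6 * 5 = -30
New det = 19 + -30 = -11

Answer: -11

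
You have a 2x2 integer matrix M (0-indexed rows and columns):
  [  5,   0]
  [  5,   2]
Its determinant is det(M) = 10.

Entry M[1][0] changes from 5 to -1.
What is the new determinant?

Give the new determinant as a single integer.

det is linear in row 1: changing M[1][0] by delta changes det by delta * cofactor(1,0).
Cofactor C_10 = (-1)^(1+0) * minor(1,0) = 0
Entry delta = -1 - 5 = -6
Det delta = -6 * 0 = 0
New det = 10 + 0 = 10

Answer: 10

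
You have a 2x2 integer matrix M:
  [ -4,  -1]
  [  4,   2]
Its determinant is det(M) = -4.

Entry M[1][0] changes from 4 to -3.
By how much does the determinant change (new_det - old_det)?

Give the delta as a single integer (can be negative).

Cofactor C_10 = 1
Entry delta = -3 - 4 = -7
Det delta = entry_delta * cofactor = -7 * 1 = -7

Answer: -7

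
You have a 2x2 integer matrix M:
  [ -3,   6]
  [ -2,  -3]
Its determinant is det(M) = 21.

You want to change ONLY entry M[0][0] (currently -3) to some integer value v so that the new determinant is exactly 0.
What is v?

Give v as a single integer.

Answer: 4

Derivation:
det is linear in entry M[0][0]: det = old_det + (v - -3) * C_00
Cofactor C_00 = -3
Want det = 0: 21 + (v - -3) * -3 = 0
  (v - -3) = -21 / -3 = 7
  v = -3 + (7) = 4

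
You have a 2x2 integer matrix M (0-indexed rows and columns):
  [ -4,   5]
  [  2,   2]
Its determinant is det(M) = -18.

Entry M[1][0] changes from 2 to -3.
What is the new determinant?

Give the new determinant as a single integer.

det is linear in row 1: changing M[1][0] by delta changes det by delta * cofactor(1,0).
Cofactor C_10 = (-1)^(1+0) * minor(1,0) = -5
Entry delta = -3 - 2 = -5
Det delta = -5 * -5 = 25
New det = -18 + 25 = 7

Answer: 7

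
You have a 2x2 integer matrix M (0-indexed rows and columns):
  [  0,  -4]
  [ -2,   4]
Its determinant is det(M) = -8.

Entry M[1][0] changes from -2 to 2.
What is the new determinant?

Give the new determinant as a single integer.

det is linear in row 1: changing M[1][0] by delta changes det by delta * cofactor(1,0).
Cofactor C_10 = (-1)^(1+0) * minor(1,0) = 4
Entry delta = 2 - -2 = 4
Det delta = 4 * 4 = 16
New det = -8 + 16 = 8

Answer: 8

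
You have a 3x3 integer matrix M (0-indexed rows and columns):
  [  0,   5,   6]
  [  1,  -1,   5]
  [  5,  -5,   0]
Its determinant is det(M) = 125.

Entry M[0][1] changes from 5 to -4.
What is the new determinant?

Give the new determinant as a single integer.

det is linear in row 0: changing M[0][1] by delta changes det by delta * cofactor(0,1).
Cofactor C_01 = (-1)^(0+1) * minor(0,1) = 25
Entry delta = -4 - 5 = -9
Det delta = -9 * 25 = -225
New det = 125 + -225 = -100

Answer: -100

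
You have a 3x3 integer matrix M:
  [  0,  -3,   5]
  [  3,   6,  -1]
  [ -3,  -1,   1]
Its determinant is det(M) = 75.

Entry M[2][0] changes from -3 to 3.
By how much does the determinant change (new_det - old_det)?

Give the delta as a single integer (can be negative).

Answer: -162

Derivation:
Cofactor C_20 = -27
Entry delta = 3 - -3 = 6
Det delta = entry_delta * cofactor = 6 * -27 = -162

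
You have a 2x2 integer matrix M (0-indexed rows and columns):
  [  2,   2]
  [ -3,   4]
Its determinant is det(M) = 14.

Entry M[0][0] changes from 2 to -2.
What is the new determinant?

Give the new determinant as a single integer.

det is linear in row 0: changing M[0][0] by delta changes det by delta * cofactor(0,0).
Cofactor C_00 = (-1)^(0+0) * minor(0,0) = 4
Entry delta = -2 - 2 = -4
Det delta = -4 * 4 = -16
New det = 14 + -16 = -2

Answer: -2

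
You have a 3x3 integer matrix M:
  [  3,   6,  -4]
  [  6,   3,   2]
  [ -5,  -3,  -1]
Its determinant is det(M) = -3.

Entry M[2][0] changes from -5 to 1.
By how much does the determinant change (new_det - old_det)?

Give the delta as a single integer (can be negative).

Cofactor C_20 = 24
Entry delta = 1 - -5 = 6
Det delta = entry_delta * cofactor = 6 * 24 = 144

Answer: 144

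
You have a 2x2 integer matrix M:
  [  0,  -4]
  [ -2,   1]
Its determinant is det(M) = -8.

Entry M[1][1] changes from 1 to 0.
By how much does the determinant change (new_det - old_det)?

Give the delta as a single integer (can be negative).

Answer: 0

Derivation:
Cofactor C_11 = 0
Entry delta = 0 - 1 = -1
Det delta = entry_delta * cofactor = -1 * 0 = 0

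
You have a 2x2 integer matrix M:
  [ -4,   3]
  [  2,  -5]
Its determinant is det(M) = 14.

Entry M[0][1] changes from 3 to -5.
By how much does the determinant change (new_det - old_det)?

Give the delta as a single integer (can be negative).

Cofactor C_01 = -2
Entry delta = -5 - 3 = -8
Det delta = entry_delta * cofactor = -8 * -2 = 16

Answer: 16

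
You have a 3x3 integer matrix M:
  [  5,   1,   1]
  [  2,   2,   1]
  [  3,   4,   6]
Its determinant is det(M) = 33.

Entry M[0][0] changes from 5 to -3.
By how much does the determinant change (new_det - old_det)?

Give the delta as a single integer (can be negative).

Answer: -64

Derivation:
Cofactor C_00 = 8
Entry delta = -3 - 5 = -8
Det delta = entry_delta * cofactor = -8 * 8 = -64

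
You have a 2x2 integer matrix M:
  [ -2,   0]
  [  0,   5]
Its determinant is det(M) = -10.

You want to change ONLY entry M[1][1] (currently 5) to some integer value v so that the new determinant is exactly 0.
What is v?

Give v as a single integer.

Answer: 0

Derivation:
det is linear in entry M[1][1]: det = old_det + (v - 5) * C_11
Cofactor C_11 = -2
Want det = 0: -10 + (v - 5) * -2 = 0
  (v - 5) = 10 / -2 = -5
  v = 5 + (-5) = 0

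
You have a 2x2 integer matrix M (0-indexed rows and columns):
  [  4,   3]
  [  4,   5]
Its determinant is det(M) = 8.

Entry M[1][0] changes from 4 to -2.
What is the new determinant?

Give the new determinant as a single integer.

Answer: 26

Derivation:
det is linear in row 1: changing M[1][0] by delta changes det by delta * cofactor(1,0).
Cofactor C_10 = (-1)^(1+0) * minor(1,0) = -3
Entry delta = -2 - 4 = -6
Det delta = -6 * -3 = 18
New det = 8 + 18 = 26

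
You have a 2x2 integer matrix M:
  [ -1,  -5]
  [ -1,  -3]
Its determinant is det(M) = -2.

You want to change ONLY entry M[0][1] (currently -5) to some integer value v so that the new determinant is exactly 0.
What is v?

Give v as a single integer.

det is linear in entry M[0][1]: det = old_det + (v - -5) * C_01
Cofactor C_01 = 1
Want det = 0: -2 + (v - -5) * 1 = 0
  (v - -5) = 2 / 1 = 2
  v = -5 + (2) = -3

Answer: -3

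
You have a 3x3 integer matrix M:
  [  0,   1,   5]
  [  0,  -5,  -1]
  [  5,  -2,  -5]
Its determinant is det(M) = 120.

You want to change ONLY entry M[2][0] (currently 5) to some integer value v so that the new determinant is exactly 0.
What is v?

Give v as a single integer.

det is linear in entry M[2][0]: det = old_det + (v - 5) * C_20
Cofactor C_20 = 24
Want det = 0: 120 + (v - 5) * 24 = 0
  (v - 5) = -120 / 24 = -5
  v = 5 + (-5) = 0

Answer: 0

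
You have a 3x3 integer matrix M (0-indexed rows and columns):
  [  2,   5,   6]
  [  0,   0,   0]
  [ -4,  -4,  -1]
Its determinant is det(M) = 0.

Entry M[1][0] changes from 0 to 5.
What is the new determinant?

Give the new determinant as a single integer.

det is linear in row 1: changing M[1][0] by delta changes det by delta * cofactor(1,0).
Cofactor C_10 = (-1)^(1+0) * minor(1,0) = -19
Entry delta = 5 - 0 = 5
Det delta = 5 * -19 = -95
New det = 0 + -95 = -95

Answer: -95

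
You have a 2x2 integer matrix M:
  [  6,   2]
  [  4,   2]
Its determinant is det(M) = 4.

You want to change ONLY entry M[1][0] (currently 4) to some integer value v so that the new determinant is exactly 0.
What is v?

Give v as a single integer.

det is linear in entry M[1][0]: det = old_det + (v - 4) * C_10
Cofactor C_10 = -2
Want det = 0: 4 + (v - 4) * -2 = 0
  (v - 4) = -4 / -2 = 2
  v = 4 + (2) = 6

Answer: 6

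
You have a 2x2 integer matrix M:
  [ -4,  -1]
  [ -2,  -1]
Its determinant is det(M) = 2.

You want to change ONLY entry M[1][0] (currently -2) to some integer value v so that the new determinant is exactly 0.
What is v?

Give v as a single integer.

Answer: -4

Derivation:
det is linear in entry M[1][0]: det = old_det + (v - -2) * C_10
Cofactor C_10 = 1
Want det = 0: 2 + (v - -2) * 1 = 0
  (v - -2) = -2 / 1 = -2
  v = -2 + (-2) = -4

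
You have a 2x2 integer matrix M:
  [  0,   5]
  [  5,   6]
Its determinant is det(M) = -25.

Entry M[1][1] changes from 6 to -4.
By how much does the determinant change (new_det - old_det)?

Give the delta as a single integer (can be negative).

Cofactor C_11 = 0
Entry delta = -4 - 6 = -10
Det delta = entry_delta * cofactor = -10 * 0 = 0

Answer: 0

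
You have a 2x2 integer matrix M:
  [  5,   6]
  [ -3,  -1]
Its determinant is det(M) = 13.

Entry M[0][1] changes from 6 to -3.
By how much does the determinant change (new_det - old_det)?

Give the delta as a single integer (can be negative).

Cofactor C_01 = 3
Entry delta = -3 - 6 = -9
Det delta = entry_delta * cofactor = -9 * 3 = -27

Answer: -27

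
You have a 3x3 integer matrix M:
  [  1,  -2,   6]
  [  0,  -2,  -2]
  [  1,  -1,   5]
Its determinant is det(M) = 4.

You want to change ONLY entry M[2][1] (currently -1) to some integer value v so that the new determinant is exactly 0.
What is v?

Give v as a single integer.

Answer: -3

Derivation:
det is linear in entry M[2][1]: det = old_det + (v - -1) * C_21
Cofactor C_21 = 2
Want det = 0: 4 + (v - -1) * 2 = 0
  (v - -1) = -4 / 2 = -2
  v = -1 + (-2) = -3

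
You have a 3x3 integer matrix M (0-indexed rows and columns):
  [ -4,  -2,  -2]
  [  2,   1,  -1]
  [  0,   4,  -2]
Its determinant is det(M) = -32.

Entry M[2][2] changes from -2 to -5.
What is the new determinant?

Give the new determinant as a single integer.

det is linear in row 2: changing M[2][2] by delta changes det by delta * cofactor(2,2).
Cofactor C_22 = (-1)^(2+2) * minor(2,2) = 0
Entry delta = -5 - -2 = -3
Det delta = -3 * 0 = 0
New det = -32 + 0 = -32

Answer: -32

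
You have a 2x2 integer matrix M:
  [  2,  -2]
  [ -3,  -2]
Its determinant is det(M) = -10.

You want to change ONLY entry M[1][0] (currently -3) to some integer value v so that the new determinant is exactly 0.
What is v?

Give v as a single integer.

det is linear in entry M[1][0]: det = old_det + (v - -3) * C_10
Cofactor C_10 = 2
Want det = 0: -10 + (v - -3) * 2 = 0
  (v - -3) = 10 / 2 = 5
  v = -3 + (5) = 2

Answer: 2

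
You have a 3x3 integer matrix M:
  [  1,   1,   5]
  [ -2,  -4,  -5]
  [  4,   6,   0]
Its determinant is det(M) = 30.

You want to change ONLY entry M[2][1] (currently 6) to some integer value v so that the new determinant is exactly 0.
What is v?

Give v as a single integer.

det is linear in entry M[2][1]: det = old_det + (v - 6) * C_21
Cofactor C_21 = -5
Want det = 0: 30 + (v - 6) * -5 = 0
  (v - 6) = -30 / -5 = 6
  v = 6 + (6) = 12

Answer: 12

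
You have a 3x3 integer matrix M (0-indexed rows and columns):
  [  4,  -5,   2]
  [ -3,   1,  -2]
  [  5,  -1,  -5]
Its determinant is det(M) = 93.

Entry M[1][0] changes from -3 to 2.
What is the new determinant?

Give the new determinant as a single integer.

Answer: -42

Derivation:
det is linear in row 1: changing M[1][0] by delta changes det by delta * cofactor(1,0).
Cofactor C_10 = (-1)^(1+0) * minor(1,0) = -27
Entry delta = 2 - -3 = 5
Det delta = 5 * -27 = -135
New det = 93 + -135 = -42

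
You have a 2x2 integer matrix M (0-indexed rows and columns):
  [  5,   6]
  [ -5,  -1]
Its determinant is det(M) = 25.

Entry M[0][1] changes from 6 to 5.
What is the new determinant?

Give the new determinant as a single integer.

Answer: 20

Derivation:
det is linear in row 0: changing M[0][1] by delta changes det by delta * cofactor(0,1).
Cofactor C_01 = (-1)^(0+1) * minor(0,1) = 5
Entry delta = 5 - 6 = -1
Det delta = -1 * 5 = -5
New det = 25 + -5 = 20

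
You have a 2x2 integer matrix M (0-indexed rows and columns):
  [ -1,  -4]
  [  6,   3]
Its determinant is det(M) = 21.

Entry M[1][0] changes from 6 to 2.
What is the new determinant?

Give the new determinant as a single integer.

det is linear in row 1: changing M[1][0] by delta changes det by delta * cofactor(1,0).
Cofactor C_10 = (-1)^(1+0) * minor(1,0) = 4
Entry delta = 2 - 6 = -4
Det delta = -4 * 4 = -16
New det = 21 + -16 = 5

Answer: 5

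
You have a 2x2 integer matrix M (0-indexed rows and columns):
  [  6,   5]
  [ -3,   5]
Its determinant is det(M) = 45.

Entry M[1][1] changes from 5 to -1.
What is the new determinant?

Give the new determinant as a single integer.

Answer: 9

Derivation:
det is linear in row 1: changing M[1][1] by delta changes det by delta * cofactor(1,1).
Cofactor C_11 = (-1)^(1+1) * minor(1,1) = 6
Entry delta = -1 - 5 = -6
Det delta = -6 * 6 = -36
New det = 45 + -36 = 9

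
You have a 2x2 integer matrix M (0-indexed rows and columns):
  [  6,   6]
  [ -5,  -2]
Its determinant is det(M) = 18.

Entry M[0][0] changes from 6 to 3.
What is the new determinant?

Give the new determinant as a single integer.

det is linear in row 0: changing M[0][0] by delta changes det by delta * cofactor(0,0).
Cofactor C_00 = (-1)^(0+0) * minor(0,0) = -2
Entry delta = 3 - 6 = -3
Det delta = -3 * -2 = 6
New det = 18 + 6 = 24

Answer: 24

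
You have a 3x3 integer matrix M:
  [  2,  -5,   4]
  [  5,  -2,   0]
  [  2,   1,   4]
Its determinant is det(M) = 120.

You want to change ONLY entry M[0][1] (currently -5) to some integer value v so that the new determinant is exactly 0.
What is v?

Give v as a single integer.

Answer: 1

Derivation:
det is linear in entry M[0][1]: det = old_det + (v - -5) * C_01
Cofactor C_01 = -20
Want det = 0: 120 + (v - -5) * -20 = 0
  (v - -5) = -120 / -20 = 6
  v = -5 + (6) = 1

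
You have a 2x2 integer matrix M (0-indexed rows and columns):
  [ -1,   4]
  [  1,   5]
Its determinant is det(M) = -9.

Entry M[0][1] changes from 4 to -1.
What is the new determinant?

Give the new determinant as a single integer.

det is linear in row 0: changing M[0][1] by delta changes det by delta * cofactor(0,1).
Cofactor C_01 = (-1)^(0+1) * minor(0,1) = -1
Entry delta = -1 - 4 = -5
Det delta = -5 * -1 = 5
New det = -9 + 5 = -4

Answer: -4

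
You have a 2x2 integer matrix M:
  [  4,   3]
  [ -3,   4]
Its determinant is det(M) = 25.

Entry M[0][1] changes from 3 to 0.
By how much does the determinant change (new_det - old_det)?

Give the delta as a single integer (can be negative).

Cofactor C_01 = 3
Entry delta = 0 - 3 = -3
Det delta = entry_delta * cofactor = -3 * 3 = -9

Answer: -9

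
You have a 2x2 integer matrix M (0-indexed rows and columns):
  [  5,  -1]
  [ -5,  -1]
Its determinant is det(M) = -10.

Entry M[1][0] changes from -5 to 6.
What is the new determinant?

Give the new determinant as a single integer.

det is linear in row 1: changing M[1][0] by delta changes det by delta * cofactor(1,0).
Cofactor C_10 = (-1)^(1+0) * minor(1,0) = 1
Entry delta = 6 - -5 = 11
Det delta = 11 * 1 = 11
New det = -10 + 11 = 1

Answer: 1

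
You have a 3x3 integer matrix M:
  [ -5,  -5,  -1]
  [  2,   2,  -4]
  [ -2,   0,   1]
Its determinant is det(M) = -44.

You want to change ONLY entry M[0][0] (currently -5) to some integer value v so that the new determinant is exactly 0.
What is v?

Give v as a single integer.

det is linear in entry M[0][0]: det = old_det + (v - -5) * C_00
Cofactor C_00 = 2
Want det = 0: -44 + (v - -5) * 2 = 0
  (v - -5) = 44 / 2 = 22
  v = -5 + (22) = 17

Answer: 17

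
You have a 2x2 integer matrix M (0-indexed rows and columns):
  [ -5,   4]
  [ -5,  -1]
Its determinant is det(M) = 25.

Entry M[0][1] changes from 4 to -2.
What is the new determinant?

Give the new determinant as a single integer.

Answer: -5

Derivation:
det is linear in row 0: changing M[0][1] by delta changes det by delta * cofactor(0,1).
Cofactor C_01 = (-1)^(0+1) * minor(0,1) = 5
Entry delta = -2 - 4 = -6
Det delta = -6 * 5 = -30
New det = 25 + -30 = -5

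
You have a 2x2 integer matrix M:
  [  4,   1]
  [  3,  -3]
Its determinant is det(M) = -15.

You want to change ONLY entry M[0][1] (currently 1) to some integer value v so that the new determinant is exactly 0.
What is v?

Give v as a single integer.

det is linear in entry M[0][1]: det = old_det + (v - 1) * C_01
Cofactor C_01 = -3
Want det = 0: -15 + (v - 1) * -3 = 0
  (v - 1) = 15 / -3 = -5
  v = 1 + (-5) = -4

Answer: -4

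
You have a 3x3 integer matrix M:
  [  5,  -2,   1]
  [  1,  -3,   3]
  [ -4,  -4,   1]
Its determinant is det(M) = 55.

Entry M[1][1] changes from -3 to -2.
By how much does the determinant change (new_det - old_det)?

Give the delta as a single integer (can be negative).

Answer: 9

Derivation:
Cofactor C_11 = 9
Entry delta = -2 - -3 = 1
Det delta = entry_delta * cofactor = 1 * 9 = 9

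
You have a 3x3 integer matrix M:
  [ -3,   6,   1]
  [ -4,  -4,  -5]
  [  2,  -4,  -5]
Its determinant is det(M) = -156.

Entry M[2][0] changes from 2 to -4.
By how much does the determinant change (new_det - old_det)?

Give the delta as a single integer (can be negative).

Answer: 156

Derivation:
Cofactor C_20 = -26
Entry delta = -4 - 2 = -6
Det delta = entry_delta * cofactor = -6 * -26 = 156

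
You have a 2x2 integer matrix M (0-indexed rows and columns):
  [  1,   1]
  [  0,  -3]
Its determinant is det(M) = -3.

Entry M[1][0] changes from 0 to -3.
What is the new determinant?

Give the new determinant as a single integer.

det is linear in row 1: changing M[1][0] by delta changes det by delta * cofactor(1,0).
Cofactor C_10 = (-1)^(1+0) * minor(1,0) = -1
Entry delta = -3 - 0 = -3
Det delta = -3 * -1 = 3
New det = -3 + 3 = 0

Answer: 0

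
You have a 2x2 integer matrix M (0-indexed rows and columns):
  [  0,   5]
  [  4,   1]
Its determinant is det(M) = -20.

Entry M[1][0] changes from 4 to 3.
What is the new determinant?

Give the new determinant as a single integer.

Answer: -15

Derivation:
det is linear in row 1: changing M[1][0] by delta changes det by delta * cofactor(1,0).
Cofactor C_10 = (-1)^(1+0) * minor(1,0) = -5
Entry delta = 3 - 4 = -1
Det delta = -1 * -5 = 5
New det = -20 + 5 = -15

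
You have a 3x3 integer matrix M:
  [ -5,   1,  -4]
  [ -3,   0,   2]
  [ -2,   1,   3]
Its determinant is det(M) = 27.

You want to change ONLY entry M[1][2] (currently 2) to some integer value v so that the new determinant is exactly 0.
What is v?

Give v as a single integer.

Answer: -7

Derivation:
det is linear in entry M[1][2]: det = old_det + (v - 2) * C_12
Cofactor C_12 = 3
Want det = 0: 27 + (v - 2) * 3 = 0
  (v - 2) = -27 / 3 = -9
  v = 2 + (-9) = -7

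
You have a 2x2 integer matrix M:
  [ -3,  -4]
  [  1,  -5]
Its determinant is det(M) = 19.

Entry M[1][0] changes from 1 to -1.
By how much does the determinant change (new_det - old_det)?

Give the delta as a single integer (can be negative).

Answer: -8

Derivation:
Cofactor C_10 = 4
Entry delta = -1 - 1 = -2
Det delta = entry_delta * cofactor = -2 * 4 = -8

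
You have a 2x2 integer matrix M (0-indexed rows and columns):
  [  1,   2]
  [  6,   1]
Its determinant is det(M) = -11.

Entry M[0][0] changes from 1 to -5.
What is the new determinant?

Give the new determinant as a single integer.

Answer: -17

Derivation:
det is linear in row 0: changing M[0][0] by delta changes det by delta * cofactor(0,0).
Cofactor C_00 = (-1)^(0+0) * minor(0,0) = 1
Entry delta = -5 - 1 = -6
Det delta = -6 * 1 = -6
New det = -11 + -6 = -17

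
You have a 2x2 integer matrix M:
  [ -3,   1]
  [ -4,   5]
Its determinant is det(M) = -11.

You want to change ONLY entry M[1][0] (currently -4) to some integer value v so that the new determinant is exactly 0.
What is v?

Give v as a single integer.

Answer: -15

Derivation:
det is linear in entry M[1][0]: det = old_det + (v - -4) * C_10
Cofactor C_10 = -1
Want det = 0: -11 + (v - -4) * -1 = 0
  (v - -4) = 11 / -1 = -11
  v = -4 + (-11) = -15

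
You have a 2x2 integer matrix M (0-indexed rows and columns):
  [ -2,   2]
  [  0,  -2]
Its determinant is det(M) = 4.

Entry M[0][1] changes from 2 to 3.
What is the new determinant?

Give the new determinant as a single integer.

Answer: 4

Derivation:
det is linear in row 0: changing M[0][1] by delta changes det by delta * cofactor(0,1).
Cofactor C_01 = (-1)^(0+1) * minor(0,1) = 0
Entry delta = 3 - 2 = 1
Det delta = 1 * 0 = 0
New det = 4 + 0 = 4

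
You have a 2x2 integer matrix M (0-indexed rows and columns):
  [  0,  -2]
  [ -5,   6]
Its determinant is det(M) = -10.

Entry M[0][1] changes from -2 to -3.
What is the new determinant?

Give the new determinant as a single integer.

det is linear in row 0: changing M[0][1] by delta changes det by delta * cofactor(0,1).
Cofactor C_01 = (-1)^(0+1) * minor(0,1) = 5
Entry delta = -3 - -2 = -1
Det delta = -1 * 5 = -5
New det = -10 + -5 = -15

Answer: -15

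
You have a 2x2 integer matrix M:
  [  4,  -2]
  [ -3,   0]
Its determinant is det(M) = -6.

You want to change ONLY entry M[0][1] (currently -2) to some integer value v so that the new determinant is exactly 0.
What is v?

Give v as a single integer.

det is linear in entry M[0][1]: det = old_det + (v - -2) * C_01
Cofactor C_01 = 3
Want det = 0: -6 + (v - -2) * 3 = 0
  (v - -2) = 6 / 3 = 2
  v = -2 + (2) = 0

Answer: 0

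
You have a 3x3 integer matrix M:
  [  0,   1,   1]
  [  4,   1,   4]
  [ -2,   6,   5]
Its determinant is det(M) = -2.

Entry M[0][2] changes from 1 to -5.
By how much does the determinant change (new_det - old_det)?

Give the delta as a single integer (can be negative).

Answer: -156

Derivation:
Cofactor C_02 = 26
Entry delta = -5 - 1 = -6
Det delta = entry_delta * cofactor = -6 * 26 = -156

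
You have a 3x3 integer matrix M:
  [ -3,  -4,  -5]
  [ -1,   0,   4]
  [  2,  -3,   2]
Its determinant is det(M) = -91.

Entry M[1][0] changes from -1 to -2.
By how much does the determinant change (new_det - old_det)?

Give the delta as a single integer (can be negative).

Cofactor C_10 = 23
Entry delta = -2 - -1 = -1
Det delta = entry_delta * cofactor = -1 * 23 = -23

Answer: -23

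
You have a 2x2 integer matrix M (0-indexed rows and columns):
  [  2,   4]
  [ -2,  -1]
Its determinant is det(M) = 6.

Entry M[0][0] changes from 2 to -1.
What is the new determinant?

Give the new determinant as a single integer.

Answer: 9

Derivation:
det is linear in row 0: changing M[0][0] by delta changes det by delta * cofactor(0,0).
Cofactor C_00 = (-1)^(0+0) * minor(0,0) = -1
Entry delta = -1 - 2 = -3
Det delta = -3 * -1 = 3
New det = 6 + 3 = 9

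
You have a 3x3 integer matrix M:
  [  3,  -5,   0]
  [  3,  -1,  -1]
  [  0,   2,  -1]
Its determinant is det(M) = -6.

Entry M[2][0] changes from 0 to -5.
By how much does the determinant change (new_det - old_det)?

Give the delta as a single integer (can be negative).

Cofactor C_20 = 5
Entry delta = -5 - 0 = -5
Det delta = entry_delta * cofactor = -5 * 5 = -25

Answer: -25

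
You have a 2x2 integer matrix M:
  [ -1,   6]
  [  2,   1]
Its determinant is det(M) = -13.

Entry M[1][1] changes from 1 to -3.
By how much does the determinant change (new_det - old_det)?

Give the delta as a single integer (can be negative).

Cofactor C_11 = -1
Entry delta = -3 - 1 = -4
Det delta = entry_delta * cofactor = -4 * -1 = 4

Answer: 4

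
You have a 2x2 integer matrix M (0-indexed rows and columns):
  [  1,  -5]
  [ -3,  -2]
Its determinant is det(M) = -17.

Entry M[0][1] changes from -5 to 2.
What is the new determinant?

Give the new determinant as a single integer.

Answer: 4

Derivation:
det is linear in row 0: changing M[0][1] by delta changes det by delta * cofactor(0,1).
Cofactor C_01 = (-1)^(0+1) * minor(0,1) = 3
Entry delta = 2 - -5 = 7
Det delta = 7 * 3 = 21
New det = -17 + 21 = 4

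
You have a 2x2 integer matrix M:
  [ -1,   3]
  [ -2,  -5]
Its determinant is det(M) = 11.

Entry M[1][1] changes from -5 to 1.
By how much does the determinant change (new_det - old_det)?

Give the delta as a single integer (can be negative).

Cofactor C_11 = -1
Entry delta = 1 - -5 = 6
Det delta = entry_delta * cofactor = 6 * -1 = -6

Answer: -6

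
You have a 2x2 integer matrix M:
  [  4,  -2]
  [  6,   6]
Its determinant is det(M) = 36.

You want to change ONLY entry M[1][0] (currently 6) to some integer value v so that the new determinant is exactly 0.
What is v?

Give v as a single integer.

Answer: -12

Derivation:
det is linear in entry M[1][0]: det = old_det + (v - 6) * C_10
Cofactor C_10 = 2
Want det = 0: 36 + (v - 6) * 2 = 0
  (v - 6) = -36 / 2 = -18
  v = 6 + (-18) = -12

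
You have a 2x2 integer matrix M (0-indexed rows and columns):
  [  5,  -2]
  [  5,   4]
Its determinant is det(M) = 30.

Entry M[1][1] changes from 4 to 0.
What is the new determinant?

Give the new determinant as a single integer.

Answer: 10

Derivation:
det is linear in row 1: changing M[1][1] by delta changes det by delta * cofactor(1,1).
Cofactor C_11 = (-1)^(1+1) * minor(1,1) = 5
Entry delta = 0 - 4 = -4
Det delta = -4 * 5 = -20
New det = 30 + -20 = 10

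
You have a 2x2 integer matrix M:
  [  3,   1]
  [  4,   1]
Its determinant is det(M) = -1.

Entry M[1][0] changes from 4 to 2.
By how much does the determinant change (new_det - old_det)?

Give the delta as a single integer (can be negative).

Cofactor C_10 = -1
Entry delta = 2 - 4 = -2
Det delta = entry_delta * cofactor = -2 * -1 = 2

Answer: 2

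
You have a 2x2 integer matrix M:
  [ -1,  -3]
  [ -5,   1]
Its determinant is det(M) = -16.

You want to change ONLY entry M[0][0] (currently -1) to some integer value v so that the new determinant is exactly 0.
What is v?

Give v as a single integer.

Answer: 15

Derivation:
det is linear in entry M[0][0]: det = old_det + (v - -1) * C_00
Cofactor C_00 = 1
Want det = 0: -16 + (v - -1) * 1 = 0
  (v - -1) = 16 / 1 = 16
  v = -1 + (16) = 15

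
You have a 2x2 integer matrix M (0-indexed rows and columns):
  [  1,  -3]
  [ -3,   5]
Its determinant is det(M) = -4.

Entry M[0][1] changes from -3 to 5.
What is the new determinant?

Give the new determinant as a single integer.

Answer: 20

Derivation:
det is linear in row 0: changing M[0][1] by delta changes det by delta * cofactor(0,1).
Cofactor C_01 = (-1)^(0+1) * minor(0,1) = 3
Entry delta = 5 - -3 = 8
Det delta = 8 * 3 = 24
New det = -4 + 24 = 20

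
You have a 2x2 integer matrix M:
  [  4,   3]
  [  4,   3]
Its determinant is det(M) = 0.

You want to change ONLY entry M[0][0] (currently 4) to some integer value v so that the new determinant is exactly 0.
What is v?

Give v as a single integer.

Answer: 4

Derivation:
det is linear in entry M[0][0]: det = old_det + (v - 4) * C_00
Cofactor C_00 = 3
Want det = 0: 0 + (v - 4) * 3 = 0
  (v - 4) = 0 / 3 = 0
  v = 4 + (0) = 4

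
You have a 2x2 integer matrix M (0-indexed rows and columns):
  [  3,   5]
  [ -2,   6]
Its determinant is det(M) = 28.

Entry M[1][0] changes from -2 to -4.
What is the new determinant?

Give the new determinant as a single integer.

det is linear in row 1: changing M[1][0] by delta changes det by delta * cofactor(1,0).
Cofactor C_10 = (-1)^(1+0) * minor(1,0) = -5
Entry delta = -4 - -2 = -2
Det delta = -2 * -5 = 10
New det = 28 + 10 = 38

Answer: 38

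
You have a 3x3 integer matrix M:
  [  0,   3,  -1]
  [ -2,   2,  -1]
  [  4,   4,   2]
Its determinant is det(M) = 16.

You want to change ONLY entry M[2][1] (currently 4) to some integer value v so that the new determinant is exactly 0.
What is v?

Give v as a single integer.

Answer: -4

Derivation:
det is linear in entry M[2][1]: det = old_det + (v - 4) * C_21
Cofactor C_21 = 2
Want det = 0: 16 + (v - 4) * 2 = 0
  (v - 4) = -16 / 2 = -8
  v = 4 + (-8) = -4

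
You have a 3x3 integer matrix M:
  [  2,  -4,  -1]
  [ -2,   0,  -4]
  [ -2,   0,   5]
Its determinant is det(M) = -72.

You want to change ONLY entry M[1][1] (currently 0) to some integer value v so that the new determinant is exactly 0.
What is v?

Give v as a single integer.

Answer: 9

Derivation:
det is linear in entry M[1][1]: det = old_det + (v - 0) * C_11
Cofactor C_11 = 8
Want det = 0: -72 + (v - 0) * 8 = 0
  (v - 0) = 72 / 8 = 9
  v = 0 + (9) = 9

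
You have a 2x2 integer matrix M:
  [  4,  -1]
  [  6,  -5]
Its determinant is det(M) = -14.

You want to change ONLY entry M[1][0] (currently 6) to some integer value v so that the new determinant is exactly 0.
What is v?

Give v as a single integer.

det is linear in entry M[1][0]: det = old_det + (v - 6) * C_10
Cofactor C_10 = 1
Want det = 0: -14 + (v - 6) * 1 = 0
  (v - 6) = 14 / 1 = 14
  v = 6 + (14) = 20

Answer: 20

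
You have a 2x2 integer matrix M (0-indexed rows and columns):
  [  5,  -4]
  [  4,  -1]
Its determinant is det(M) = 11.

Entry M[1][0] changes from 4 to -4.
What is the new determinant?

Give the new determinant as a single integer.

Answer: -21

Derivation:
det is linear in row 1: changing M[1][0] by delta changes det by delta * cofactor(1,0).
Cofactor C_10 = (-1)^(1+0) * minor(1,0) = 4
Entry delta = -4 - 4 = -8
Det delta = -8 * 4 = -32
New det = 11 + -32 = -21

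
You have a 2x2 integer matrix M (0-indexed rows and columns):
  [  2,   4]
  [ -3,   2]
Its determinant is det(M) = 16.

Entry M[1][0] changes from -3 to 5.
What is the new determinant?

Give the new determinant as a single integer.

det is linear in row 1: changing M[1][0] by delta changes det by delta * cofactor(1,0).
Cofactor C_10 = (-1)^(1+0) * minor(1,0) = -4
Entry delta = 5 - -3 = 8
Det delta = 8 * -4 = -32
New det = 16 + -32 = -16

Answer: -16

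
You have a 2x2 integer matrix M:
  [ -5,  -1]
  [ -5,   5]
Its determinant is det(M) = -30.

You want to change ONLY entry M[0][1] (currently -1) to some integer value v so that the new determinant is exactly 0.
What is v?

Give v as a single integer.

det is linear in entry M[0][1]: det = old_det + (v - -1) * C_01
Cofactor C_01 = 5
Want det = 0: -30 + (v - -1) * 5 = 0
  (v - -1) = 30 / 5 = 6
  v = -1 + (6) = 5

Answer: 5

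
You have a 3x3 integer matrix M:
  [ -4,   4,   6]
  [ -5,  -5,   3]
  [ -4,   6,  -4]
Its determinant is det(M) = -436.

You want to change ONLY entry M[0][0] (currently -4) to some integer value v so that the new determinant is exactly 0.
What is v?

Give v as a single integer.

Answer: 214

Derivation:
det is linear in entry M[0][0]: det = old_det + (v - -4) * C_00
Cofactor C_00 = 2
Want det = 0: -436 + (v - -4) * 2 = 0
  (v - -4) = 436 / 2 = 218
  v = -4 + (218) = 214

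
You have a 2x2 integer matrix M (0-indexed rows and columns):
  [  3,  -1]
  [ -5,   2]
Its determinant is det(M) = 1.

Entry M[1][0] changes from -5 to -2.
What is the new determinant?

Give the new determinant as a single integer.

Answer: 4

Derivation:
det is linear in row 1: changing M[1][0] by delta changes det by delta * cofactor(1,0).
Cofactor C_10 = (-1)^(1+0) * minor(1,0) = 1
Entry delta = -2 - -5 = 3
Det delta = 3 * 1 = 3
New det = 1 + 3 = 4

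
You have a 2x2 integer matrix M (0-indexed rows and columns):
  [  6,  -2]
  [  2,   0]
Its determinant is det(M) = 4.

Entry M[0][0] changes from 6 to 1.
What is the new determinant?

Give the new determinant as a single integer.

det is linear in row 0: changing M[0][0] by delta changes det by delta * cofactor(0,0).
Cofactor C_00 = (-1)^(0+0) * minor(0,0) = 0
Entry delta = 1 - 6 = -5
Det delta = -5 * 0 = 0
New det = 4 + 0 = 4

Answer: 4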